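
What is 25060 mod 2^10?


25060 & 1023 = 484

484


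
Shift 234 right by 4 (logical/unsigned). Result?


0b11101010 >> 4 = 0b1110 = 14

14


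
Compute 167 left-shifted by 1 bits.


0b10100111 << 1 = 0b101001110 = 334

334


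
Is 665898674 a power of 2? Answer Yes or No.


0b100111101100001100111010110010. Multiple bits set => No

No


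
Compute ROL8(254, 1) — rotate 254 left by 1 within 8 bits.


Rotate 0b11111110 left by 1 (8-bit) = 0b11111101 = 253

253


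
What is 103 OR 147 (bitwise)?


0b1100111 | 0b10010011 = 0b11110111 = 247

247


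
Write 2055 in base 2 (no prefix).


2055 = 100000000111 in binary

100000000111


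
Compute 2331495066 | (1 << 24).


2331495066 | (1 << 24) = 2331495066 | 16777216 = 2348272282

2348272282


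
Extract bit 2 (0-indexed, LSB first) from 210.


0b11010010, position 2 = 0

0


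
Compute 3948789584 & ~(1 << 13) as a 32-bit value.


3948789584 & ~(1 << 13) = 3948781392

3948781392


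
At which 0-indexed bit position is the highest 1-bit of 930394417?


0b110111011101001011000100110001. Highest set bit at position 29

29


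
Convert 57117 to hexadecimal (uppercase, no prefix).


57117 = DF1D hex

DF1D


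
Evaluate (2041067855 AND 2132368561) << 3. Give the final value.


Step 1: 2041067855 & 2132368561 = 2030573569
Step 2: 2030573569 << 3 = 16244588552

16244588552


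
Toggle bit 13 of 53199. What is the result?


53199 ^ (1 << 13) = 53199 ^ 8192 = 61391

61391


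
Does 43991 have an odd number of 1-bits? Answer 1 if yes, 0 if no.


0b1010101111010111 has 11 ones => parity 1

1


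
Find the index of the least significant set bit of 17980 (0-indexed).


0b100011000111100. Lowest set bit at position 2

2


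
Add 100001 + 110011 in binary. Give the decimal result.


100001 + 110011 = 1010100 = 84

84


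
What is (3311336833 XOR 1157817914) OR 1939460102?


Step 1: 3311336833 ^ 1157817914 = 2153520059
Step 2: 2153520059 | 1939460102 = 4091403199

4091403199


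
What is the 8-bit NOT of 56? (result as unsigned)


~0b111000 = 0b11000111 = 199 (8-bit unsigned)

199


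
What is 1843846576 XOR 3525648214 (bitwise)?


0b1101101111001101101110110110000 ^ 0b11010010001001010001111101010110 = 0b10111111110000111100001011100110 = 3217277670

3217277670


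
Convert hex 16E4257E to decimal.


16E4257E hex = 384050558 decimal

384050558


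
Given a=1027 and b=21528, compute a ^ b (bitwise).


1027 ^ 21528 = 20507

20507


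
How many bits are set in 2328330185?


0b10001010110001110111111111001001 has 19 set bits

19


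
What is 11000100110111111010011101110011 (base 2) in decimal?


11000100110111111010011101110011 in decimal = 3302991731

3302991731


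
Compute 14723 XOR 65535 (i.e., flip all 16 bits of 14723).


14723 ^ 65535 = 50812

50812


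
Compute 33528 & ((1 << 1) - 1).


33528 & 1 = 0

0


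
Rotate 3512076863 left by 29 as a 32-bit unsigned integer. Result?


Rotate 0b11010001010101100000101000111111 left by 29 (32-bit) = 0b11111010001010101100000101000111 = 4197105991

4197105991


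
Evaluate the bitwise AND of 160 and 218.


0b10100000 & 0b11011010 = 0b10000000 = 128

128


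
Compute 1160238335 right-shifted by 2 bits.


0b1000101001001111101010011111111 >> 2 = 0b10001010010011111010100111111 = 290059583

290059583


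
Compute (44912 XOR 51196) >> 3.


Step 1: 44912 ^ 51196 = 26764
Step 2: 26764 >> 3 = 3345

3345


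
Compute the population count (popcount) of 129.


0b10000001 has 2 set bits

2


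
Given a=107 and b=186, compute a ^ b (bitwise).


107 ^ 186 = 209

209


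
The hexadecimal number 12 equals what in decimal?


12 hex = 18 decimal

18


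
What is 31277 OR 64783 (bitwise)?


0b111101000101101 | 0b1111110100001111 = 0b1111111100101111 = 65327

65327


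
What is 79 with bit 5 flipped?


79 ^ (1 << 5) = 79 ^ 32 = 111

111


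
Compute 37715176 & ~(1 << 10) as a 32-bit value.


37715176 & ~(1 << 10) = 37714152

37714152


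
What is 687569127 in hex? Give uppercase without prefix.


687569127 = 28FB78E7 hex

28FB78E7


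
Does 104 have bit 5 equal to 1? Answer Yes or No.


0b1101000, bit 5 = 1. Yes

Yes


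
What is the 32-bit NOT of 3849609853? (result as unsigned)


~0b11100101011101000110001001111101 = 0b11010100010111001110110000010 = 445357442 (32-bit unsigned)

445357442


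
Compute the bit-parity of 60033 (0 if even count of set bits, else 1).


0b1110101010000001 has 7 ones => parity 1

1


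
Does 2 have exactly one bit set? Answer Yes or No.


0b10. Only one bit set => Yes

Yes


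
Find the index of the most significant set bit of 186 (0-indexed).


0b10111010. Highest set bit at position 7

7


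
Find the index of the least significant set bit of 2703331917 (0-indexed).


0b10100001001000011001001001001101. Lowest set bit at position 0

0


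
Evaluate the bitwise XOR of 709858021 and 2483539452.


0b101010010011111001001011100101 ^ 0b10010100000001111100110111111100 = 0b10111110010010000101111100011001 = 3192413977

3192413977


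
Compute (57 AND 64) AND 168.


Step 1: 57 & 64 = 0
Step 2: 0 & 168 = 0

0


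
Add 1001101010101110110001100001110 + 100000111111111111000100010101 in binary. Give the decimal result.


1001101010101110110001100001110 + 100000111111111111000100010101 = 1101110010101110101010000100011 = 1851216931

1851216931


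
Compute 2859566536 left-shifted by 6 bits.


0b10101010011100011000010111001000 << 6 = 0b10101010011100011000010111001000000000 = 183012258304

183012258304


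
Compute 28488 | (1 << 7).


28488 | (1 << 7) = 28488 | 128 = 28616

28616


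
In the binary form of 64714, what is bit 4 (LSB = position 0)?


0b1111110011001010, position 4 = 0

0


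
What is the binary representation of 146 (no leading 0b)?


146 = 10010010 in binary

10010010


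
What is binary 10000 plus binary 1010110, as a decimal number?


10000 + 1010110 = 1100110 = 102

102


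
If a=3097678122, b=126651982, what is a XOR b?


3097678122 ^ 126651982 = 3207487332

3207487332


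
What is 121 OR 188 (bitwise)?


0b1111001 | 0b10111100 = 0b11111101 = 253

253


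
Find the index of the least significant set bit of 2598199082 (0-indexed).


0b10011010110111010101111100101010. Lowest set bit at position 1

1


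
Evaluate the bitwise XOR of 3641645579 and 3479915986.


0b11011001000011110001101000001011 ^ 0b11001111011010110100110111010010 = 0b10110011001000101011111011001 = 375674841

375674841


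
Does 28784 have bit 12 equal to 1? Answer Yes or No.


0b111000001110000, bit 12 = 1. Yes

Yes


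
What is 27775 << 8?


0b110110001111111 << 8 = 0b11011000111111100000000 = 7110400

7110400


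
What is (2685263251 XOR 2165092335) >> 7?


Step 1: 2685263251 ^ 2165092335 = 553742972
Step 2: 553742972 >> 7 = 4326116

4326116


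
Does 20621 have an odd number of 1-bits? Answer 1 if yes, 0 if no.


0b101000010001101 has 6 ones => parity 0

0


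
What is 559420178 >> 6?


0b100001010110000001001100010010 >> 6 = 0b100001010110000001001100 = 8740940

8740940


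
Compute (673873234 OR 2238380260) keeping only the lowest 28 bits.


Step 1: 673873234 | 2238380260 = 2909470198
Step 2: 2909470198 & 268435455 = 225115638

225115638


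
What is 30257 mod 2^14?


30257 & 16383 = 13873

13873


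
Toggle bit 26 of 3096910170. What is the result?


3096910170 ^ (1 << 26) = 3096910170 ^ 67108864 = 3164019034

3164019034


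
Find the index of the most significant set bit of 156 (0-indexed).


0b10011100. Highest set bit at position 7

7


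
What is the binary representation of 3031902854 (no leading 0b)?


3031902854 = 10110100101101110010101010000110 in binary

10110100101101110010101010000110


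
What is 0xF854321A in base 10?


F854321A hex = 4166267418 decimal

4166267418


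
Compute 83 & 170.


0b1010011 & 0b10101010 = 0b10 = 2

2


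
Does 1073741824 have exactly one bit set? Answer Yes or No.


0b1000000000000000000000000000000. Only one bit set => Yes

Yes


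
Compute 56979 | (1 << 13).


56979 | (1 << 13) = 56979 | 8192 = 65171

65171


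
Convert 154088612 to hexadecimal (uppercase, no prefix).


154088612 = 92F34A4 hex

92F34A4


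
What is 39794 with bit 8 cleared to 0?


39794 & ~(1 << 8) = 39538

39538


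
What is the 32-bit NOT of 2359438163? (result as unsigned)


~0b10001100101000100010101101010011 = 0b1110011010111011101010010101100 = 1935529132 (32-bit unsigned)

1935529132


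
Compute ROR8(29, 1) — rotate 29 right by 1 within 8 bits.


Rotate 0b11101 right by 1 (8-bit) = 0b10001110 = 142

142


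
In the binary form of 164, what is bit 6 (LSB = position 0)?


0b10100100, position 6 = 0

0


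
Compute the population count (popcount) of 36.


0b100100 has 2 set bits

2


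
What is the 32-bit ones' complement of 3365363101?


3365363101 ^ 4294967295 = 929604194

929604194


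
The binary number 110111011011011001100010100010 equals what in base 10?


110111011011011001100010100010 in decimal = 929929378

929929378


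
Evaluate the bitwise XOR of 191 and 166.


0b10111111 ^ 0b10100110 = 0b11001 = 25

25


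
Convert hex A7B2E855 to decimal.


A7B2E855 hex = 2813519957 decimal

2813519957


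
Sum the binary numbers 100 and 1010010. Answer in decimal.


100 + 1010010 = 1010110 = 86

86


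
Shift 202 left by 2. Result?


0b11001010 << 2 = 0b1100101000 = 808

808


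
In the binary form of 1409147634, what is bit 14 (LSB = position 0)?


0b1010011111111011110001011110010, position 14 = 1

1


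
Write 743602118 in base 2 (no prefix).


743602118 = 101100010100100111011111000110 in binary

101100010100100111011111000110


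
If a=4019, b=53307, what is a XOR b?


4019 ^ 53307 = 57224

57224


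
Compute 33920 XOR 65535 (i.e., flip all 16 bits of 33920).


33920 ^ 65535 = 31615

31615


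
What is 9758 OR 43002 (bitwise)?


0b10011000011110 | 0b1010011111111010 = 0b1010011111111110 = 43006

43006


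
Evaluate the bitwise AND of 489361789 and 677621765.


0b11101001010110001000101111101 & 0b101000011000111011000000000101 = 0b1000001000110001000000000101 = 136515589

136515589


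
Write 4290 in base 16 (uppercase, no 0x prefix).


4290 = 10C2 hex

10C2


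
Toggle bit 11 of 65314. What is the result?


65314 ^ (1 << 11) = 65314 ^ 2048 = 63266

63266


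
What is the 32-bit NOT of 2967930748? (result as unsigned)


~0b10110000111001110000011101111100 = 0b1001111000110001111100010000011 = 1327036547 (32-bit unsigned)

1327036547


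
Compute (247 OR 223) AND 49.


Step 1: 247 | 223 = 255
Step 2: 255 & 49 = 49

49


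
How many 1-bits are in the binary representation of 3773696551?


0b11100000111011100000101000100111 has 15 set bits

15


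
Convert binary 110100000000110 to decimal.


110100000000110 in decimal = 26630

26630


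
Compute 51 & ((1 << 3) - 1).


51 & 7 = 3

3


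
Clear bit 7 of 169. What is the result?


169 & ~(1 << 7) = 41

41


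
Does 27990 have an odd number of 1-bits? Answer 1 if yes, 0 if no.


0b110110101010110 has 9 ones => parity 1

1


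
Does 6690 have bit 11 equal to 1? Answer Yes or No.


0b1101000100010, bit 11 = 1. Yes

Yes


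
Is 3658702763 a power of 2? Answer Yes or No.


0b11011010000100110101111110101011. Multiple bits set => No

No


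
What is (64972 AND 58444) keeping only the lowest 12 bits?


Step 1: 64972 & 58444 = 58444
Step 2: 58444 & 4095 = 1100

1100


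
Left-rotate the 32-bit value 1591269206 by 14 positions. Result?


Rotate 0b1011110110110001101011101010110 left by 14 (32-bit) = 0b110101110101011001011110110110 = 903190454

903190454


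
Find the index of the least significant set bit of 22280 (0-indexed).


0b101011100001000. Lowest set bit at position 3

3


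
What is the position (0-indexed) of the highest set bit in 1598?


0b11000111110. Highest set bit at position 10

10


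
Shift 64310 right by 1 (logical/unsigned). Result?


0b1111101100110110 >> 1 = 0b111110110011011 = 32155

32155


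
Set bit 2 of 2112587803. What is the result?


2112587803 | (1 << 2) = 2112587803 | 4 = 2112587807

2112587807


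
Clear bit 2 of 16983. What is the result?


16983 & ~(1 << 2) = 16979

16979


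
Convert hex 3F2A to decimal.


3F2A hex = 16170 decimal

16170


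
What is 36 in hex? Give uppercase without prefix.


36 = 24 hex

24


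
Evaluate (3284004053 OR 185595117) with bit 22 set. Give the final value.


Step 1: 3284004053 | 185595117 = 3418356989
Step 2: 3418356989 | (1 << 22) = 3418356989 | 4194304 = 3422551293

3422551293


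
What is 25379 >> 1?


0b110001100100011 >> 1 = 0b11000110010001 = 12689

12689


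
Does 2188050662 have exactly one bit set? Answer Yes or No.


0b10000010011010110000000011100110. Multiple bits set => No

No


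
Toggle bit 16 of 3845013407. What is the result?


3845013407 ^ (1 << 16) = 3845013407 ^ 65536 = 3845078943

3845078943


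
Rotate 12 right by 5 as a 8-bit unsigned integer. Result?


Rotate 0b1100 right by 5 (8-bit) = 0b1100000 = 96

96


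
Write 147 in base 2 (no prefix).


147 = 10010011 in binary

10010011


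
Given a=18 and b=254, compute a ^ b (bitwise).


18 ^ 254 = 236

236


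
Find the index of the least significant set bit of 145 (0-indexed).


0b10010001. Lowest set bit at position 0

0


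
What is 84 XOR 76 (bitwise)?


0b1010100 ^ 0b1001100 = 0b11000 = 24

24


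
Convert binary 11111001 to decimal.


11111001 in decimal = 249

249


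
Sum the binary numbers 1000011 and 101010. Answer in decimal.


1000011 + 101010 = 1101101 = 109

109


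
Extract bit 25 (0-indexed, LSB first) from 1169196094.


0b1000101101100001000010000111110, position 25 = 0

0


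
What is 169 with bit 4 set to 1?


169 | (1 << 4) = 169 | 16 = 185

185


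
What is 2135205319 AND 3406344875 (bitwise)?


0b1111111010001001010010111000111 & 0b11001011000010001011001010101011 = 0b1001011000000001010000010000011 = 1258332291

1258332291


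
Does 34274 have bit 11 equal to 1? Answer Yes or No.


0b1000010111100010, bit 11 = 0. No

No


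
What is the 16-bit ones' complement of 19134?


19134 ^ 65535 = 46401

46401


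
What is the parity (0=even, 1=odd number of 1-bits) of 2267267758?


0b10000111001000111100001010101110 has 15 ones => parity 1

1


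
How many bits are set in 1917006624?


0b1110010010000110011001100100000 has 12 set bits

12


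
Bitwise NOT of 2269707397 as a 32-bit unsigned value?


~0b10000111010010001111110010000101 = 0b1111000101101110000001101111010 = 2025259898 (32-bit unsigned)

2025259898


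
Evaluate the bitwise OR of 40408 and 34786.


0b1001110111011000 | 0b1000011111100010 = 0b1001111111111010 = 40954

40954


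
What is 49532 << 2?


0b1100000101111100 << 2 = 0b110000010111110000 = 198128

198128


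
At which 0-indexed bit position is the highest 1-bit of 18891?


0b100100111001011. Highest set bit at position 14

14


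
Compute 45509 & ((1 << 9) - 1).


45509 & 511 = 453

453


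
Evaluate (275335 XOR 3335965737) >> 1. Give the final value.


Step 1: 275335 ^ 3335965737 = 3335716782
Step 2: 3335716782 >> 1 = 1667858391

1667858391


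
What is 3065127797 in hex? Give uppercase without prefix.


3065127797 = B6B22375 hex

B6B22375


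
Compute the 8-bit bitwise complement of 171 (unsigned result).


~0b10101011 = 0b1010100 = 84 (8-bit unsigned)

84


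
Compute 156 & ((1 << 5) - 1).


156 & 31 = 28

28


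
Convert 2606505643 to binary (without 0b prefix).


2606505643 = 10011011010111000001111010101011 in binary

10011011010111000001111010101011


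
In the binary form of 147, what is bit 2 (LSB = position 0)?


0b10010011, position 2 = 0

0


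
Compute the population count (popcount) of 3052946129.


0b10110101111110000100001011010001 has 16 set bits

16


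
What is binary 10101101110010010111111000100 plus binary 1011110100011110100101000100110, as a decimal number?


10101101110010010111111000100 + 1011110100011110100101000100110 = 1110100010010000111100111101010 = 1950906858

1950906858


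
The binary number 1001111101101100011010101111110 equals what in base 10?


1001111101101100011010101111110 in decimal = 1337341310

1337341310


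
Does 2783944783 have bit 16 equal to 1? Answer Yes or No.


0b10100101111011111010000001001111, bit 16 = 1. Yes

Yes


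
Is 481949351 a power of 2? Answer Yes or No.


0b11100101110011111011010100111. Multiple bits set => No

No


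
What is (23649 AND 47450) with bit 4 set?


Step 1: 23649 & 47450 = 6208
Step 2: 6208 | (1 << 4) = 6208 | 16 = 6224

6224


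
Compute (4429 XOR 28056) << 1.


Step 1: 4429 ^ 28056 = 31957
Step 2: 31957 << 1 = 63914

63914


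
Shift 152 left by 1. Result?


0b10011000 << 1 = 0b100110000 = 304

304


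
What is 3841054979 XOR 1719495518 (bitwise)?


0b11100100111100011101100100000011 ^ 0b1100110011111010110101101011110 = 0b10000010100011001011001001011101 = 2190258781

2190258781


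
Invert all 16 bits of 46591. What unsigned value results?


46591 ^ 65535 = 18944

18944


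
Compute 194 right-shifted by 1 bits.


0b11000010 >> 1 = 0b1100001 = 97

97


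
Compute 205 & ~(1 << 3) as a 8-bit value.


205 & ~(1 << 3) = 197

197


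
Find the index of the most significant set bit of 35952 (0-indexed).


0b1000110001110000. Highest set bit at position 15

15


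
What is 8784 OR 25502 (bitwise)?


0b10001001010000 | 0b110001110011110 = 0b110001111011110 = 25566

25566


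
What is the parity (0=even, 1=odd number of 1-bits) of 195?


0b11000011 has 4 ones => parity 0

0


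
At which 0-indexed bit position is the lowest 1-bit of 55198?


0b1101011110011110. Lowest set bit at position 1

1


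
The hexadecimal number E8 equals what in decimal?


E8 hex = 232 decimal

232


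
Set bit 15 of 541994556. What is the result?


541994556 | (1 << 15) = 541994556 | 32768 = 542027324

542027324


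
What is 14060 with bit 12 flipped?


14060 ^ (1 << 12) = 14060 ^ 4096 = 9964

9964


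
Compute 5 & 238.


0b101 & 0b11101110 = 0b100 = 4

4


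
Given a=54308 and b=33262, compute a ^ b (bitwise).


54308 ^ 33262 = 21962

21962


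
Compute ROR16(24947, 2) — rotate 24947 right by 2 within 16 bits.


Rotate 0b110000101110011 right by 2 (16-bit) = 0b1101100001011100 = 55388

55388


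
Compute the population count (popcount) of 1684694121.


0b1100100011010100110010001101001 has 14 set bits

14


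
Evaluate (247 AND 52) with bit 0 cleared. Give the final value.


Step 1: 247 & 52 = 52
Step 2: 52 & ~(1 << 0) = 52

52


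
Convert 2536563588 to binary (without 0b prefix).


2536563588 = 10010111001100001110001110000100 in binary

10010111001100001110001110000100


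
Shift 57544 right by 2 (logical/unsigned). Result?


0b1110000011001000 >> 2 = 0b11100000110010 = 14386

14386


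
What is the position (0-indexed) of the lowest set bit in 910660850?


0b110110010001111001010011110010. Lowest set bit at position 1

1


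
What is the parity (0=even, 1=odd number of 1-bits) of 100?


0b1100100 has 3 ones => parity 1

1


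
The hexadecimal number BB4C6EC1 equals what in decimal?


BB4C6EC1 hex = 3142348481 decimal

3142348481


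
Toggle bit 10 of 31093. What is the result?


31093 ^ (1 << 10) = 31093 ^ 1024 = 32117

32117


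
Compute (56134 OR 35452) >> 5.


Step 1: 56134 | 35452 = 56190
Step 2: 56190 >> 5 = 1755

1755


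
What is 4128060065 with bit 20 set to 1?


4128060065 | (1 << 20) = 4128060065 | 1048576 = 4129108641

4129108641


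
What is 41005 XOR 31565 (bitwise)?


0b1010000000101101 ^ 0b111101101001101 = 0b1101101101100000 = 56160

56160


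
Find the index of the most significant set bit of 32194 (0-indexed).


0b111110111000010. Highest set bit at position 14

14


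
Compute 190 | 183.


0b10111110 | 0b10110111 = 0b10111111 = 191

191


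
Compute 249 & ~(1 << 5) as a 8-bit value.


249 & ~(1 << 5) = 217

217


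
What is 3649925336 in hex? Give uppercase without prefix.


3649925336 = D98D70D8 hex

D98D70D8


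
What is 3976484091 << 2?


0b11101101000001000101010011111011 << 2 = 0b1110110100000100010101001111101100 = 15905936364

15905936364


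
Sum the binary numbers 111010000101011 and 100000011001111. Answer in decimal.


111010000101011 + 100000011001111 = 1011010011111010 = 46330

46330


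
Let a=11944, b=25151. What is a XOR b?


11944 ^ 25151 = 19607

19607


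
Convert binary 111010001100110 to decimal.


111010001100110 in decimal = 29798

29798


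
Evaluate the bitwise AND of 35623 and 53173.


0b1000101100100111 & 0b1100111110110101 = 0b1000101100100101 = 35621

35621


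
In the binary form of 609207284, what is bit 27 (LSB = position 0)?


0b100100010011111100001111110100, position 27 = 0

0


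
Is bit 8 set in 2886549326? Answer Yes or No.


0b10101100000011010011111101001110, bit 8 = 1. Yes

Yes


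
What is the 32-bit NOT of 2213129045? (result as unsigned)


~0b10000011111010011010101101010101 = 0b1111100000101100101010010101010 = 2081838250 (32-bit unsigned)

2081838250


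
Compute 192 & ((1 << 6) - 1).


192 & 63 = 0

0


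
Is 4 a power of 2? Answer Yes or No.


0b100. Only one bit set => Yes

Yes


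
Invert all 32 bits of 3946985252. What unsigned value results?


3946985252 ^ 4294967295 = 347982043

347982043


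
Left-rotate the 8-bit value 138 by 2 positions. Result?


Rotate 0b10001010 left by 2 (8-bit) = 0b101010 = 42

42


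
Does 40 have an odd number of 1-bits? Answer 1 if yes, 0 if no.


0b101000 has 2 ones => parity 0

0


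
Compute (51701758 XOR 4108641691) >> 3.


Step 1: 51701758 ^ 4108641691 = 4159701605
Step 2: 4159701605 >> 3 = 519962700

519962700


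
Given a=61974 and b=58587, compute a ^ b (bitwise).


61974 ^ 58587 = 5837

5837


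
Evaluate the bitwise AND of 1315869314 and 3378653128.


0b1001110011011101001001010000010 & 0b11001001011000100010011111001000 = 0b1001000011000100000001010000000 = 1214382720

1214382720


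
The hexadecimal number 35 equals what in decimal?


35 hex = 53 decimal

53


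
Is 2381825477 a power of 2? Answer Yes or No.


0b10001101111101111100010111000101. Multiple bits set => No

No


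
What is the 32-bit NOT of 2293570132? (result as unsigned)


~0b10001000101101010001101001010100 = 0b1110111010010101110010110101011 = 2001397163 (32-bit unsigned)

2001397163


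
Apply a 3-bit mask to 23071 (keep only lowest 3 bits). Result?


23071 & 7 = 7

7


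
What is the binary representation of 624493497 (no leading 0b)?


624493497 = 100101001110010000001110111001 in binary

100101001110010000001110111001


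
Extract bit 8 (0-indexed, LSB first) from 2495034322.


0b10010100101101110011001111010010, position 8 = 1

1


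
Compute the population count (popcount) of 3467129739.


0b11001110101010000011001110001011 has 16 set bits

16


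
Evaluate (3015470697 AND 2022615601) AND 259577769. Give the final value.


Step 1: 3015470697 & 2022615601 = 814492193
Step 2: 814492193 & 259577769 = 524833

524833


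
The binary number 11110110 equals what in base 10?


11110110 in decimal = 246

246


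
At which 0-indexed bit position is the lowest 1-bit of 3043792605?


0b10110101011011001001011011011101. Lowest set bit at position 0

0


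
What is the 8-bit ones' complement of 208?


208 ^ 255 = 47

47


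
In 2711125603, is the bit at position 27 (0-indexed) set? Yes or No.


0b10100001100110000111111001100011, bit 27 = 0. No

No


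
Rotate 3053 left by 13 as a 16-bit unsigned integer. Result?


Rotate 0b101111101101 left by 13 (16-bit) = 0b1010000101111101 = 41341

41341


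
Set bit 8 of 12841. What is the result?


12841 | (1 << 8) = 12841 | 256 = 13097

13097


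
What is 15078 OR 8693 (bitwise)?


0b11101011100110 | 0b10000111110101 = 0b11101111110111 = 15351

15351


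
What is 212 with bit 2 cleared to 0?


212 & ~(1 << 2) = 208

208


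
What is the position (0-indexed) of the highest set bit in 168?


0b10101000. Highest set bit at position 7

7


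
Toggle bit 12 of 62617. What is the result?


62617 ^ (1 << 12) = 62617 ^ 4096 = 58521

58521


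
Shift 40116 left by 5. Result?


0b1001110010110100 << 5 = 0b100111001011010000000 = 1283712

1283712


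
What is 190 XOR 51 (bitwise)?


0b10111110 ^ 0b110011 = 0b10001101 = 141

141


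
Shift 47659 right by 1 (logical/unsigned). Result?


0b1011101000101011 >> 1 = 0b101110100010101 = 23829

23829


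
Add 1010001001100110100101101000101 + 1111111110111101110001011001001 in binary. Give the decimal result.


1010001001100110100101101000101 + 1111111110111101110001011001001 = 11010001000100100010111000001110 = 3507629582

3507629582


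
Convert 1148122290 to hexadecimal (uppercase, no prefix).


1148122290 = 446EF4B2 hex

446EF4B2


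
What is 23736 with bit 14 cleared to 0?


23736 & ~(1 << 14) = 7352

7352


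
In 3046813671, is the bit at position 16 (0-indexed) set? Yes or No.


0b10110101100110101010111111100111, bit 16 = 0. No

No


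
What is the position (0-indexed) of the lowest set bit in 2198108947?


0b10000011000001000111101100010011. Lowest set bit at position 0

0


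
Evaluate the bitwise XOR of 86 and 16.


0b1010110 ^ 0b10000 = 0b1000110 = 70

70


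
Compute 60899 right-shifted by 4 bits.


0b1110110111100011 >> 4 = 0b111011011110 = 3806

3806


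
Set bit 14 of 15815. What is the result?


15815 | (1 << 14) = 15815 | 16384 = 32199

32199


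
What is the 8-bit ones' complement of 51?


51 ^ 255 = 204

204


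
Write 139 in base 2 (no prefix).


139 = 10001011 in binary

10001011


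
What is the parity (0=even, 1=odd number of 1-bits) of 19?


0b10011 has 3 ones => parity 1

1


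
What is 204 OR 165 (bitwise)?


0b11001100 | 0b10100101 = 0b11101101 = 237

237


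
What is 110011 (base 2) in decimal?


110011 in decimal = 51

51


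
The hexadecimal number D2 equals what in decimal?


D2 hex = 210 decimal

210


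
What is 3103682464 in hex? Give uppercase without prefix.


3103682464 = B8FE6FA0 hex

B8FE6FA0


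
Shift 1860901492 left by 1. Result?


0b1101110111010110001101001110100 << 1 = 0b11011101110101100011010011101000 = 3721802984

3721802984


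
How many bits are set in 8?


0b1000 has 1 set bits

1


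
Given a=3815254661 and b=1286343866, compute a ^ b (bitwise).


3815254661 ^ 1286343866 = 2948867647

2948867647


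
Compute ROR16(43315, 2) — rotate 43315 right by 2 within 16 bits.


Rotate 0b1010100100110011 right by 2 (16-bit) = 0b1110101001001100 = 59980

59980


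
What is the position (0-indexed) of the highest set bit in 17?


0b10001. Highest set bit at position 4

4


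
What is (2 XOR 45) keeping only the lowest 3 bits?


Step 1: 2 ^ 45 = 47
Step 2: 47 & 7 = 7

7


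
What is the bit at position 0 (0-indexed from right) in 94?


0b1011110, position 0 = 0

0


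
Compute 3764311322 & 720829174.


0b11100000010111101101010100011010 & 0b101010111101101111101011110110 = 0b100000010101101101000000010010 = 542560274

542560274


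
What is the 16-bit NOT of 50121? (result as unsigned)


~0b1100001111001001 = 0b11110000110110 = 15414 (16-bit unsigned)

15414


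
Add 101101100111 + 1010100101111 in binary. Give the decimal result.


101101100111 + 1010100101111 = 10000010010110 = 8342

8342


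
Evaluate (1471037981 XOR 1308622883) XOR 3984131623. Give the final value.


Step 1: 1471037981 ^ 1308622883 = 430850622
Step 2: 430850622 ^ 3984131623 = 4107748377

4107748377


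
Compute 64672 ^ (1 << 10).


64672 ^ (1 << 10) = 64672 ^ 1024 = 63648

63648


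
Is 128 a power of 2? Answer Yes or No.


0b10000000. Only one bit set => Yes

Yes


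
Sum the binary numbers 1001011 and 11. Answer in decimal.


1001011 + 11 = 1001110 = 78

78


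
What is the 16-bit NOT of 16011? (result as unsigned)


~0b11111010001011 = 0b1100000101110100 = 49524 (16-bit unsigned)

49524


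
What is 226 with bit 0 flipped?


226 ^ (1 << 0) = 226 ^ 1 = 227

227


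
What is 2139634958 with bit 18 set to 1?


2139634958 | (1 << 18) = 2139634958 | 262144 = 2139897102

2139897102


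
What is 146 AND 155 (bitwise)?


0b10010010 & 0b10011011 = 0b10010010 = 146

146


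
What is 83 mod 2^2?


83 & 3 = 3

3


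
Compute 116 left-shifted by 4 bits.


0b1110100 << 4 = 0b11101000000 = 1856

1856


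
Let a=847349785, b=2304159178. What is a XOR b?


847349785 ^ 2304159178 = 3151439315

3151439315


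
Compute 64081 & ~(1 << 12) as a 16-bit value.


64081 & ~(1 << 12) = 59985

59985


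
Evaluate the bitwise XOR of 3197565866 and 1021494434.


0b10111110100101101111101110101010 ^ 0b111100111000101100010010100010 = 0b10000010011101000011111100001000 = 2188656392

2188656392


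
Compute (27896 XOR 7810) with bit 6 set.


Step 1: 27896 ^ 7810 = 29306
Step 2: 29306 | (1 << 6) = 29306 | 64 = 29306

29306


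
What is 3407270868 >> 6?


0b11001011000101101101001111010100 >> 6 = 0b11001011000101101101001111 = 53238607

53238607


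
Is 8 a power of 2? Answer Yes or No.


0b1000. Only one bit set => Yes

Yes


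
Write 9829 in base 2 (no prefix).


9829 = 10011001100101 in binary

10011001100101


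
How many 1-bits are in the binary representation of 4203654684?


0b11111010100011101010111000011100 has 18 set bits

18


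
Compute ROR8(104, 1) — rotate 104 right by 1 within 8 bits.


Rotate 0b1101000 right by 1 (8-bit) = 0b110100 = 52

52


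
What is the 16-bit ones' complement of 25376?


25376 ^ 65535 = 40159

40159


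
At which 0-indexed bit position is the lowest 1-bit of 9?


0b1001. Lowest set bit at position 0

0


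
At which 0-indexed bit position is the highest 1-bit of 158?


0b10011110. Highest set bit at position 7

7


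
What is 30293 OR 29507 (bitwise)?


0b111011001010101 | 0b111001101000011 = 0b111011101010111 = 30551

30551


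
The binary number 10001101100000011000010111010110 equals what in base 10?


10001101100000011000010111010110 in decimal = 2374075862

2374075862


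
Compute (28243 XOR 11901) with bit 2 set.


Step 1: 28243 ^ 11901 = 16430
Step 2: 16430 | (1 << 2) = 16430 | 4 = 16430

16430


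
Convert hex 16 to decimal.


16 hex = 22 decimal

22


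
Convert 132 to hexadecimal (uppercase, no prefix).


132 = 84 hex

84


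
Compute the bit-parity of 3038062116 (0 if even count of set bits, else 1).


0b10110101000101010010011000100100 has 13 ones => parity 1

1


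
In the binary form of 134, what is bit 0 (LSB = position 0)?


0b10000110, position 0 = 0

0


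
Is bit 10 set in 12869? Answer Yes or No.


0b11001001000101, bit 10 = 0. No

No


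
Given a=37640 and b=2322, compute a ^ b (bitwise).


37640 ^ 2322 = 39450

39450


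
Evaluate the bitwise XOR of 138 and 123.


0b10001010 ^ 0b1111011 = 0b11110001 = 241

241


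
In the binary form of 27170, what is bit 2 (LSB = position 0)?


0b110101000100010, position 2 = 0

0


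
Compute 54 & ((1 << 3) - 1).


54 & 7 = 6

6


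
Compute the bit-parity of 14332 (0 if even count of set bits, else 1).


0b11011111111100 has 11 ones => parity 1

1


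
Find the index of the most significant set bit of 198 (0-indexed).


0b11000110. Highest set bit at position 7

7


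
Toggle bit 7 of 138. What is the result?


138 ^ (1 << 7) = 138 ^ 128 = 10

10


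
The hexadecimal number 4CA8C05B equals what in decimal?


4CA8C05B hex = 1286127707 decimal

1286127707


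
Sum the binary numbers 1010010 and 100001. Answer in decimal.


1010010 + 100001 = 1110011 = 115

115


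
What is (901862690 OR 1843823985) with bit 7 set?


Step 1: 901862690 | 1843823985 = 2112345459
Step 2: 2112345459 | (1 << 7) = 2112345459 | 128 = 2112345587

2112345587


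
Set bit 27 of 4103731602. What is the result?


4103731602 | (1 << 27) = 4103731602 | 134217728 = 4237949330

4237949330


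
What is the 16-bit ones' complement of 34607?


34607 ^ 65535 = 30928

30928


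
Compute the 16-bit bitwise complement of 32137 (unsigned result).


~0b111110110001001 = 0b1000001001110110 = 33398 (16-bit unsigned)

33398


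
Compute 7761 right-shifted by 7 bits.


0b1111001010001 >> 7 = 0b111100 = 60

60


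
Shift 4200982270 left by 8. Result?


0b11111010011001011110011011111110 << 8 = 0b1111101001100101111001101111111000000000 = 1075451461120

1075451461120


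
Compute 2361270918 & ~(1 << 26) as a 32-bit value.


2361270918 & ~(1 << 26) = 2294162054

2294162054


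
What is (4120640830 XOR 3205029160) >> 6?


Step 1: 4120640830 ^ 3205029160 = 1251155990
Step 2: 1251155990 >> 6 = 19549312

19549312


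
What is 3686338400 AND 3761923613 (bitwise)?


0b11011011101110010000111101100000 & 0b11100000001110100110011000011101 = 0b11000000001110000000011000000000 = 3224897024

3224897024


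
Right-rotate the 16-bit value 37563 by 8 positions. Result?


Rotate 0b1001001010111011 right by 8 (16-bit) = 0b1011101110010010 = 48018

48018


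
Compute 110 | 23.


0b1101110 | 0b10111 = 0b1111111 = 127

127


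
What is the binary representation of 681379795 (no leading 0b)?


681379795 = 101000100111010000011111010011 in binary

101000100111010000011111010011


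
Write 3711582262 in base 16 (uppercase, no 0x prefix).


3711582262 = DD3A4036 hex

DD3A4036


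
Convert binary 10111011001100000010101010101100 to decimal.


10111011001100000010101010101100 in decimal = 3140496044

3140496044


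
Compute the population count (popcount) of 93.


0b1011101 has 5 set bits

5


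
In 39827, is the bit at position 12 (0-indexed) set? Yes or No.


0b1001101110010011, bit 12 = 1. Yes

Yes


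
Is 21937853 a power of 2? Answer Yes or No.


0b1010011101011111010111101. Multiple bits set => No

No


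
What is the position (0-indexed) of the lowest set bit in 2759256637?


0b10100100011101101110101000111101. Lowest set bit at position 0

0


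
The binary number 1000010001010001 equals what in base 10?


1000010001010001 in decimal = 33873

33873


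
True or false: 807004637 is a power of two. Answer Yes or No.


0b110000000110011110100111011101. Multiple bits set => No

No


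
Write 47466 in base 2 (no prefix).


47466 = 1011100101101010 in binary

1011100101101010


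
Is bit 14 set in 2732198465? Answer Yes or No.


0b10100010110110100000101001000001, bit 14 = 0. No

No


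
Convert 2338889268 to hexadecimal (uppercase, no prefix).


2338889268 = 8B689E34 hex

8B689E34


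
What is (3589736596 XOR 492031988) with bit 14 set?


Step 1: 3589736596 ^ 492031988 = 3366242144
Step 2: 3366242144 | (1 << 14) = 3366242144 | 16384 = 3366242144

3366242144


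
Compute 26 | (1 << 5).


26 | (1 << 5) = 26 | 32 = 58

58


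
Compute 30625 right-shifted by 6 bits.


0b111011110100001 >> 6 = 0b111011110 = 478

478


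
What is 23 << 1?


0b10111 << 1 = 0b101110 = 46

46


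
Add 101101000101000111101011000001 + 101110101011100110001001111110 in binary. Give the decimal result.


101101000101000111101011000001 + 101110101011100110001001111110 = 1011011110000101101110100111111 = 1539497279

1539497279


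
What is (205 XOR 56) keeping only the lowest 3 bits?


Step 1: 205 ^ 56 = 245
Step 2: 245 & 7 = 5

5


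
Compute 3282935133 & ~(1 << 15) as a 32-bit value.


3282935133 & ~(1 << 15) = 3282902365

3282902365


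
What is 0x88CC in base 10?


88CC hex = 35020 decimal

35020


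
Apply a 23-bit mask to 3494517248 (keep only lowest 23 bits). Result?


3494517248 & 8388607 = 4856320

4856320


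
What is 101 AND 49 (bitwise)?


0b1100101 & 0b110001 = 0b100001 = 33

33


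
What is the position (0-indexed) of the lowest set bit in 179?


0b10110011. Lowest set bit at position 0

0


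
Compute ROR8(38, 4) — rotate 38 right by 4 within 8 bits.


Rotate 0b100110 right by 4 (8-bit) = 0b1100010 = 98

98


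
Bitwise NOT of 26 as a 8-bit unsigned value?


~0b11010 = 0b11100101 = 229 (8-bit unsigned)

229


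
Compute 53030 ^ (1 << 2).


53030 ^ (1 << 2) = 53030 ^ 4 = 53026

53026


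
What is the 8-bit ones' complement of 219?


219 ^ 255 = 36

36


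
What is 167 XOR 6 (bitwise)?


0b10100111 ^ 0b110 = 0b10100001 = 161

161


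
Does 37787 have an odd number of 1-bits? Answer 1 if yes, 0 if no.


0b1001001110011011 has 9 ones => parity 1

1


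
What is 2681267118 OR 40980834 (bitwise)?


0b10011111110100001110001110101110 | 0b10011100010101000101100010 = 0b10011111111100011111001111101110 = 2683433966

2683433966


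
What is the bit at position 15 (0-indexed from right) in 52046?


0b1100101101001110, position 15 = 1

1


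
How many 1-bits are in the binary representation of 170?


0b10101010 has 4 set bits

4


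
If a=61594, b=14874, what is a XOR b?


61594 ^ 14874 = 51840

51840


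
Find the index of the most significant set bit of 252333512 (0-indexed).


0b1111000010100100110111001000. Highest set bit at position 27

27


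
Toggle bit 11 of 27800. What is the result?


27800 ^ (1 << 11) = 27800 ^ 2048 = 25752

25752


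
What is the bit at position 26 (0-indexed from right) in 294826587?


0b10001100100101011001001011011, position 26 = 0

0


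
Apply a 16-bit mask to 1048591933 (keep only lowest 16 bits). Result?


1048591933 & 65535 = 15933

15933


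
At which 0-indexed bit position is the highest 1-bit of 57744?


0b1110000110010000. Highest set bit at position 15

15


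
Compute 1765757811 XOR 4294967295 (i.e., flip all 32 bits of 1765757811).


1765757811 ^ 4294967295 = 2529209484

2529209484


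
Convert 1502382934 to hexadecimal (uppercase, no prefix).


1502382934 = 598C8B56 hex

598C8B56


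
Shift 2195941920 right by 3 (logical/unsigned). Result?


0b10000010111000110110101000100000 >> 3 = 0b10000010111000110110101000100 = 274492740

274492740


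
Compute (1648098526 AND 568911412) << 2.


Step 1: 1648098526 & 568911412 = 539550740
Step 2: 539550740 << 2 = 2158202960

2158202960
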